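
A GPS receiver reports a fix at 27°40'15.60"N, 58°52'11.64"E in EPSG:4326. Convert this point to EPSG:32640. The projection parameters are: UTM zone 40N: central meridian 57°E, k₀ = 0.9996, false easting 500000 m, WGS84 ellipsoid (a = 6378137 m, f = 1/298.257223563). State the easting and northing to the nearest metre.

E 684427 m, N 3062156 m

Zone 40 central meridian λ₀ = 6×40 − 183 = 57°; Δλ = +1.8699°.
Transverse Mercator on WGS84 with k₀ = 0.9996 gives E = 684427.404 m, N = 3062156.131 m.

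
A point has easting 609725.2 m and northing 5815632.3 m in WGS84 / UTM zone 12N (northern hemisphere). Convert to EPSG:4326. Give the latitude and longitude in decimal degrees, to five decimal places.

Zone 12N: λ₀ = -111°, k₀ = 0.9996, false easting 500000 m.
Meridian distance M = (N − FN)/k₀ = 5817959.5 m.
Inverse transverse Mercator on WGS84 gives φ = 52.47979988°, λ = -109.38429991°.

lat 52.47980°, lon -109.38430°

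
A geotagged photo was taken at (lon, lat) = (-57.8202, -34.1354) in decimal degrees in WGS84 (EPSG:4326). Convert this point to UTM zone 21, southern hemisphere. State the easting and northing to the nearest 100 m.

E 424400 m, N 6222500 m

Zone 21 central meridian λ₀ = 6×21 − 183 = -57°; Δλ = -0.8202°.
Transverse Mercator on WGS84 with k₀ = 0.9996 gives E = 424375.733 m, N = 6222527.217 m.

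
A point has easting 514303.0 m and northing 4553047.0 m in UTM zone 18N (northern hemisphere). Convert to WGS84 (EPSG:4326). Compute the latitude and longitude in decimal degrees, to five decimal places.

Zone 18N: λ₀ = -75°, k₀ = 0.9996, false easting 500000 m.
Meridian distance M = (N − FN)/k₀ = 4554868.9 m.
Inverse transverse Mercator on WGS84 gives φ = 41.12859972°, λ = -74.82960016°.

lat 41.12860°, lon -74.82960°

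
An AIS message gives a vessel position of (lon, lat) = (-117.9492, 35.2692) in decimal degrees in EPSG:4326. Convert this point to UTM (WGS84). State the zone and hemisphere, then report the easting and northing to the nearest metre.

Zone 11N: E 413667 m, N 3903310 m

Longitude -117.9492° lies in the 6° band [-120°, -114°), giving zone 11; latitude is north of the equator, so 11N.
Zone 11 central meridian λ₀ = 6×11 − 183 = -117°; Δλ = -0.9492°.
Transverse Mercator on WGS84 with k₀ = 0.9996 gives E = 413667.232 m, N = 3903309.933 m.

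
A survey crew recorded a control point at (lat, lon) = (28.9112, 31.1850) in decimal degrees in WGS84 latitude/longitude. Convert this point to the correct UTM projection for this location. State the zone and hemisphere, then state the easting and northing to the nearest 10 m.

Zone 36N: E 323050 m, N 3199500 m

Longitude 31.1850° lies in the 6° band [30°, 36°), giving zone 36; latitude is north of the equator, so 36N.
Zone 36 central meridian λ₀ = 6×36 − 183 = 33°; Δλ = -1.8150°.
Transverse Mercator on WGS84 with k₀ = 0.9996 gives E = 323052.366 m, N = 3199502.643 m.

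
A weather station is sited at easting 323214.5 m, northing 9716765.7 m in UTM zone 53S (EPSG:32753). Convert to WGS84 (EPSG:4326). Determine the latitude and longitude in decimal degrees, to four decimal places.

Zone 53S: λ₀ = 135°, k₀ = 0.9996, false easting 500000 m, false northing 10000000 m.
Meridian distance M = (N − FN)/k₀ = -283347.6 m.
Inverse transverse Mercator on WGS84 gives φ = -2.56150034°, λ = 133.40989968°.

lat -2.5615°, lon 133.4099°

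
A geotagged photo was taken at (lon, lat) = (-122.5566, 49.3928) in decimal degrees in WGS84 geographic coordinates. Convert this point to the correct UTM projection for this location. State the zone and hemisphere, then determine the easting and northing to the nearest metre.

Zone 10N: E 532176 m, N 5471218 m

Longitude -122.5566° lies in the 6° band [-126°, -120°), giving zone 10; latitude is north of the equator, so 10N.
Zone 10 central meridian λ₀ = 6×10 − 183 = -123°; Δλ = +0.4434°.
Transverse Mercator on WGS84 with k₀ = 0.9996 gives E = 532175.549 m, N = 5471217.506 m.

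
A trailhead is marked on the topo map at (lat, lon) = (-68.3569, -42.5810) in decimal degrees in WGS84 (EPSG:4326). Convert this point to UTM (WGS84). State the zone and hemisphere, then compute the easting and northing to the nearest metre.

Zone 23S: E 599545 m, N 2415390 m

Longitude -42.5810° lies in the 6° band [-48°, -42°), giving zone 23; latitude is south of the equator, so 23S.
Zone 23 central meridian λ₀ = 6×23 − 183 = -45°; Δλ = +2.4190°.
Transverse Mercator on WGS84 with k₀ = 0.9996 gives E = 599544.662 m, N = 2415390.078 m.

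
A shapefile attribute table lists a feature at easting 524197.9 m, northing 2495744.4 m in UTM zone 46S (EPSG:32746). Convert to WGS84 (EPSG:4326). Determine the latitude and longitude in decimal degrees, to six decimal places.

Zone 46S: λ₀ = 93°, k₀ = 0.9996, false easting 500000 m, false northing 10000000 m.
Meridian distance M = (N − FN)/k₀ = -7507258.5 m.
Inverse transverse Mercator on WGS84 gives φ = -67.65269955°, λ = 93.57030011°.

lat -67.652700°, lon 93.570300°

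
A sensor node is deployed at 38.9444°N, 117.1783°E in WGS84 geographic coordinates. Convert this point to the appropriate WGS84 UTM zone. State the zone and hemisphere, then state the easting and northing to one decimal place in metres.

Longitude 117.1783° lies in the 6° band [114°, 120°), giving zone 50; latitude is north of the equator, so 50N.
Zone 50 central meridian λ₀ = 6×50 − 183 = 117°; Δλ = +0.1783°.
Transverse Mercator on WGS84 with k₀ = 0.9996 gives E = 515451.391 m, N = 4310621.733 m.

Zone 50N: E 515451.4 m, N 4310621.7 m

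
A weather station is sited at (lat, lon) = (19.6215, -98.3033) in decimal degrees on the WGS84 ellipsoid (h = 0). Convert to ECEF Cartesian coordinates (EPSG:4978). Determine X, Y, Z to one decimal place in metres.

WGS84: a = 6378137 m, e² = 0.006694380; N(φ) = a/√(1−e²sin²φ) = 6380545.766 m.
X = (N+h)·cosφ·cosλ = -867928.651 m; Y = (N+h)·cosφ·sinλ = -5947036.730 m; Z = (N(1−e²)+h)·sinφ = 2128275.976 m.

X -867928.7 m, Y -5947036.7 m, Z 2128276.0 m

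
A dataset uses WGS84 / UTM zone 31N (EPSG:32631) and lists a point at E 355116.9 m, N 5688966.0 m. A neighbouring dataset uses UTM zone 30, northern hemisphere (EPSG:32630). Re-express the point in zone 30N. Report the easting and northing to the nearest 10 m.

E 773060 m, N 5694210 m

UTM 31N → geographic: φ = 51.33350017°, λ = 0.92019977°.
UTM 30N (λ₀ = -3°) forward: E = 773055.500 m, N = 5694211.155 m.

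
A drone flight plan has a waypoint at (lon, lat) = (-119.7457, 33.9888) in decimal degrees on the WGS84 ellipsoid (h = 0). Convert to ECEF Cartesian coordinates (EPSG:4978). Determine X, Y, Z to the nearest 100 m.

WGS84: a = 6378137 m, e² = 0.006694380; N(φ) = a/√(1−e²sin²φ) = 6384819.329 m.
X = (N+h)·cosφ·cosλ = -2626601.868 m; Y = (N+h)·cosφ·sinλ = -4596400.800 m; Z = (N(1−e²)+h)·sinφ = 3545416.558 m.

X -2626600 m, Y -4596400 m, Z 3545400 m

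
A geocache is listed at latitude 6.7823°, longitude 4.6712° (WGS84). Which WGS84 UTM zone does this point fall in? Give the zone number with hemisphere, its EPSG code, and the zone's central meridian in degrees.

Zone 31N (EPSG:32631), central meridian 3°

UTM zone = ⌊(λ + 180)/6⌋ + 1; 4.6712° ∈ [0°, 6°) → zone 31.
Hemisphere: N (φ ≥ 0).
Central meridian λ₀ = 6×31 − 183 = 3°.
EPSG code: 32631.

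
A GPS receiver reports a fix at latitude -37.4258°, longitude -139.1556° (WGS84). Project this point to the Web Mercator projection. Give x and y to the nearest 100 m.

Web Mercator is spherical with R = a = 6378137 m.
x = R·λ = 6378137 × -2.428723393 = -15490730.533 m.
y = R·ln tan(π/4 + φ/2) = 6378137 × -0.705319622 = -4498625.176 m.

x -15490700 m, y -4498600 m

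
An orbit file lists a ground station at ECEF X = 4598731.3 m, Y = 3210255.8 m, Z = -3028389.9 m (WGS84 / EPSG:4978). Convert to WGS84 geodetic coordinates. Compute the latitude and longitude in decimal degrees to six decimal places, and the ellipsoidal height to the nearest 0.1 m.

lat -28.529100°, lon 34.917900°, h 500.9 m

λ = atan2(Y, X) = 34.91790041°; p = √(X²+Y²) = 5608393.0 m.
Bowring's method on WGS84 (a = 6378137 m, b = 6356752.314 m) gives φ = -28.52909984°, h = 500.886 m.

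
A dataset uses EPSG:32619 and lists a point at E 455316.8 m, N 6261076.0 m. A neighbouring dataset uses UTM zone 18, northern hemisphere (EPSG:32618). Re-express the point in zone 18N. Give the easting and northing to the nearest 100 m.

UTM 19N → geographic: φ = 56.49199999°, λ = -69.72570019°.
UTM 18N (λ₀ = -75°) forward: E = 824576.025 m, N = 6273310.730 m.

E 824600 m, N 6273300 m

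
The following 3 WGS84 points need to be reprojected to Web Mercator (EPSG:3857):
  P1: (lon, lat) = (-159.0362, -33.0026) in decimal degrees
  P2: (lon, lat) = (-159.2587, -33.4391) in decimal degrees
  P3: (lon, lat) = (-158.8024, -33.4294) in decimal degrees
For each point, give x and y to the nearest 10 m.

P1: x -17703830 m, y -3895650 m; P2: x -17728600 m, y -3953730 m; P3: x -17677800 m, y -3952440 m

Web Mercator: x = R·λ, y = R·ln tan(π/4+φ/2), R = 6378137 m.
P1 (-33.0026°, -159.0362°) → (-17703828.802, -3895649.075) m.
P2 (-33.4391°, -159.2587°) → (-17728597.388, -3953733.236) m.
P3 (-33.4294°, -158.8024°) → (-17677802.305, -3952439.317) m.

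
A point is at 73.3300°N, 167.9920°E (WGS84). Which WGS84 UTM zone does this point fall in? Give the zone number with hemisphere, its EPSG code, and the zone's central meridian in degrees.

Zone 58N (EPSG:32658), central meridian 165°

UTM zone = ⌊(λ + 180)/6⌋ + 1; 167.9920° ∈ [162°, 168°) → zone 58.
Hemisphere: N (φ ≥ 0).
Central meridian λ₀ = 6×58 − 183 = 165°.
EPSG code: 32658.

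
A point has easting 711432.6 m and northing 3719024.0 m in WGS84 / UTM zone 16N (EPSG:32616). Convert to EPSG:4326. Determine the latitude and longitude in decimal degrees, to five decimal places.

Zone 16N: λ₀ = -87°, k₀ = 0.9996, false easting 500000 m.
Meridian distance M = (N − FN)/k₀ = 3720512.2 m.
Inverse transverse Mercator on WGS84 gives φ = 33.58999982°, λ = -84.72159955°.

lat 33.59000°, lon -84.72160°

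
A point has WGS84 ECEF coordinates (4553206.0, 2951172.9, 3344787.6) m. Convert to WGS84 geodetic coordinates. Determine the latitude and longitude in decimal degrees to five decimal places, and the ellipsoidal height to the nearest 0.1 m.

lat 31.82350°, lon 32.94940°, h 1838.5 m

λ = atan2(Y, X) = 32.94939998°; p = √(X²+Y²) = 5425965.9 m.
Bowring's method on WGS84 (a = 6378137 m, b = 6356752.314 m) gives φ = 31.82350026°, h = 1838.502 m.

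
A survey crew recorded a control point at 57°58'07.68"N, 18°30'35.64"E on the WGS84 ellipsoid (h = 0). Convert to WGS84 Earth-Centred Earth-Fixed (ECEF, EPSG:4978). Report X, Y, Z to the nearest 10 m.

X 3215590 m, Y 1076540 m, Z 5383900 m

WGS84: a = 6378137 m, e² = 0.006694380; N(φ) = a/√(1−e²sin²φ) = 6393535.912 m.
X = (N+h)·cosφ·cosλ = 3215588.909 m; Y = (N+h)·cosφ·sinλ = 1076538.851 m; Z = (N(1−e²)+h)·sinφ = 5383895.466 m.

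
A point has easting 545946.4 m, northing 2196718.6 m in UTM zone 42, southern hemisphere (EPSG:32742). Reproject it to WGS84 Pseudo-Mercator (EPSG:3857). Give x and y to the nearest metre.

x 7817211 m, y -11177412 m

Unproject from UTM 42S (λ₀ = 69°) → φ = -70.33130002°, λ = 70.22319940°.
Web Mercator (R = 6378137 m): x = 7817210.799 m, y = -11177412.329 m.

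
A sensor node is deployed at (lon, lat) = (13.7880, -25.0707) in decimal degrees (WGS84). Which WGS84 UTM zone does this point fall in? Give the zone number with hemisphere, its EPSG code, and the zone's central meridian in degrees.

UTM zone = ⌊(λ + 180)/6⌋ + 1; 13.7880° ∈ [12°, 18°) → zone 33.
Hemisphere: S (φ < 0).
Central meridian λ₀ = 6×33 − 183 = 15°.
EPSG code: 32733.

Zone 33S (EPSG:32733), central meridian 15°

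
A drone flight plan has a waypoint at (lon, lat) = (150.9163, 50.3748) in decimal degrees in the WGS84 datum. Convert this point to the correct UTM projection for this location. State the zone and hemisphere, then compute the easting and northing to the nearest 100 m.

Zone 56N: E 351800 m, N 5582400 m

Longitude 150.9163° lies in the 6° band [150°, 156°), giving zone 56; latitude is north of the equator, so 56N.
Zone 56 central meridian λ₀ = 6×56 − 183 = 153°; Δλ = -2.0837°.
Transverse Mercator on WGS84 with k₀ = 0.9996 gives E = 351837.536 m, N = 5582379.567 m.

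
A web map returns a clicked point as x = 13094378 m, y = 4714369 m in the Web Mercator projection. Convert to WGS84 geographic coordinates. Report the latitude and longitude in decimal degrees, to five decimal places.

lat 38.94900°, lon 117.62880°

R = 6378137 m. λ = x/R = 117.62879893°.
φ = 2·arctan(exp(y/R)) − 90° = 2·arctan(2.09414) − 90° = 38.94900076°.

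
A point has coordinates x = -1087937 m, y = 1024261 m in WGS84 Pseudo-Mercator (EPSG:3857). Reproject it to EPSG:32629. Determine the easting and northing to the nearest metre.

Web Mercator inverse (R = 6378137 m) → φ = 9.16179844°, λ = -9.77310435°.
UTM 29N forward: E = 415060.650 m, N = 1012831.488 m.

E 415061 m, N 1012831 m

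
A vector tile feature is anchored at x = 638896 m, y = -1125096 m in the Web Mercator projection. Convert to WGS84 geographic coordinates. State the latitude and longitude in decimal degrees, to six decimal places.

lat -10.054898°, lon 5.739300°

R = 6378137 m. λ = x/R = 5.73930042°.
φ = 2·arctan(exp(y/R)) − 90° = 2·arctan(0.83828) − 90° = -10.05489806°.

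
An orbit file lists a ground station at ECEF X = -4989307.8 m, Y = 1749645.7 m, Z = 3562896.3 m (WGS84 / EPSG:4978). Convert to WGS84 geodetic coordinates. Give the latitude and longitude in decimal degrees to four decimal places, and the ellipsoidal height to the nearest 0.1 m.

lat 34.1534°, lon 160.6753°, h 4196.3 m

λ = atan2(Y, X) = 160.67530056°; p = √(X²+Y²) = 5287197.0 m.
Bowring's method on WGS84 (a = 6378137 m, b = 6356752.314 m) gives φ = 34.15339972°, h = 4196.317 m.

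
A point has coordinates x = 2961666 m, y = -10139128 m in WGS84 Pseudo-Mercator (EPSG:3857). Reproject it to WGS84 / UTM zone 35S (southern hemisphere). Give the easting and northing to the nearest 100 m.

Web Mercator inverse (R = 6378137 m) → φ = -66.94050055°, λ = 26.60509834°.
UTM 35S forward: E = 482739.350 m, N = 2575197.972 m.

E 482700 m, N 2575200 m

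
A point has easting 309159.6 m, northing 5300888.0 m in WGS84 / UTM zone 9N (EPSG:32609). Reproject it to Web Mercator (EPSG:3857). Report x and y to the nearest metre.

Unproject from UTM 9N (λ₀ = -129°) → φ = 47.83299962°, λ = -131.55019951°.
Web Mercator (R = 6378137 m): x = -14644101.224 m, y = 6079116.755 m.

x -14644101 m, y 6079117 m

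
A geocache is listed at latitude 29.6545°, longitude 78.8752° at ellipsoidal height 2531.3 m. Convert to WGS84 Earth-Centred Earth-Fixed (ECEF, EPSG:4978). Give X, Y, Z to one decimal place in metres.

X 1070758.7 m, Y 5445226.1 m, Z 3138401.1 m

WGS84: a = 6378137 m, e² = 0.006694380; N(φ) = a/√(1−e²sin²φ) = 6383369.543 m.
X = (N+h)·cosφ·cosλ = 1070758.741 m; Y = (N+h)·cosφ·sinλ = 5445226.119 m; Z = (N(1−e²)+h)·sinφ = 3138401.122 m.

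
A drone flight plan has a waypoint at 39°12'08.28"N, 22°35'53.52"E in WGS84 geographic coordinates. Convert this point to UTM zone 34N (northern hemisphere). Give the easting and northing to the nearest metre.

Zone 34 central meridian λ₀ = 6×34 − 183 = 21°; Δλ = +1.5982°.
Transverse Mercator on WGS84 with k₀ = 0.9996 gives E = 637999.632 m, N = 4340443.105 m.

E 638000 m, N 4340443 m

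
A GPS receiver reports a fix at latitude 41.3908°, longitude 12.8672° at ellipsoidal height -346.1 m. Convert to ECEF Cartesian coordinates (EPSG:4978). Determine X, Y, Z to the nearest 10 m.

WGS84: a = 6378137 m, e² = 0.006694380; N(φ) = a/√(1−e²sin²φ) = 6387490.694 m.
X = (N+h)·cosφ·cosλ = 4671419.723 m; Y = (N+h)·cosφ·sinλ = 1067083.795 m; Z = (N(1−e²)+h)·sinφ = 4194852.411 m.

X 4671420 m, Y 1067080 m, Z 4194850 m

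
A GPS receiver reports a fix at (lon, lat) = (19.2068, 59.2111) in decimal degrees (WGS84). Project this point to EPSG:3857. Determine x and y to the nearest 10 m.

x 2138090 m, y 8226150 m

Web Mercator is spherical with R = a = 6378137 m.
x = R·λ = 6378137 × 0.335221899 = 2138091.196 m.
y = R·ln tan(π/4 + φ/2) = 6378137 × 1.289742485 = 8226154.263 m.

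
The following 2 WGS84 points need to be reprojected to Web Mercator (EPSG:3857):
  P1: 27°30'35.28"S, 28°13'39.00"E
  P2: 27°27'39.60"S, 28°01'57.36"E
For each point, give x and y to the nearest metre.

Web Mercator: x = R·λ, y = R·ln tan(π/4+φ/2), R = 6378137 m.
P1 (-27.5098°, 28.2275°) → (3142270.926, -3187310.184) m.
P2 (-27.4610°, 28.0326°) → (3120574.758, -3181186.616) m.

P1: x 3142271 m, y -3187310 m; P2: x 3120575 m, y -3181187 m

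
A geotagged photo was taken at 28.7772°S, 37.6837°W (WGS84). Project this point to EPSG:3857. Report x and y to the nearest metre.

x -4194930 m, y -3347319 m

Web Mercator is spherical with R = a = 6378137 m.
x = R·λ = 6378137 × -0.657704639 = -4194930.295 m.
y = R·ln tan(π/4 + φ/2) = 6378137 × -0.524811404 = -3347319.034 m.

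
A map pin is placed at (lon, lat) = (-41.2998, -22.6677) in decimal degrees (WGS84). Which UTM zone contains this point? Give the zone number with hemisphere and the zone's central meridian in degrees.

Zone 24S, central meridian -39°

UTM zone = ⌊(λ + 180)/6⌋ + 1; -41.2998° ∈ [-42°, -36°) → zone 24.
Hemisphere: S (φ < 0).
Central meridian λ₀ = 6×24 − 183 = -39°.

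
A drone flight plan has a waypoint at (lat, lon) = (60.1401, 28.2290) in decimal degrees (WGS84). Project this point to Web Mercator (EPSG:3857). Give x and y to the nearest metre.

x 3142438 m, y 8430996 m

Web Mercator is spherical with R = a = 6378137 m.
x = R·λ = 6378137 × 0.492688995 = 3142437.906 m.
y = R·ln tan(π/4 + φ/2) = 6378137 × 1.321858700 = 8430995.881 m.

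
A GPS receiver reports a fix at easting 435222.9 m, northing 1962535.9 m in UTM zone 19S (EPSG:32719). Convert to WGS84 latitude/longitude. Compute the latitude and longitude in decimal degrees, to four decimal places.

lat -72.4258°, lon -70.9224°

Zone 19S: λ₀ = -69°, k₀ = 0.9996, false easting 500000 m, false northing 10000000 m.
Meridian distance M = (N − FN)/k₀ = -8040680.4 m.
Inverse transverse Mercator on WGS84 gives φ = -72.42580033°, λ = -70.92240077°.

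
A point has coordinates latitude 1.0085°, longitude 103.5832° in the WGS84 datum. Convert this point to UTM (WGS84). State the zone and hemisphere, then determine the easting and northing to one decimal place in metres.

Longitude 103.5832° lies in the 6° band [102°, 108°), giving zone 48; latitude is north of the equator, so 48N.
Zone 48 central meridian λ₀ = 6×48 − 183 = 105°; Δλ = -1.4168°.
Transverse Mercator on WGS84 with k₀ = 0.9996 gives E = 342353.725 m, N = 111503.978 m.

Zone 48N: E 342353.7 m, N 111504.0 m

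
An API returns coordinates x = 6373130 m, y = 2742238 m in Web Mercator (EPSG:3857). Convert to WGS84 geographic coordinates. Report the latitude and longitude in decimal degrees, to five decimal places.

R = 6378137 m. λ = x/R = 57.25080087°.
φ = 2·arctan(exp(y/R)) − 90° = 2·arctan(1.53717) − 90° = 23.90829967°.

lat 23.90830°, lon 57.25080°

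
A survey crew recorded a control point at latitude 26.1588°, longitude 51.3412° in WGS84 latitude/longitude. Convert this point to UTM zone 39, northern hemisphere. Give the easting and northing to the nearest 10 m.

E 534100 m, N 2893310 m

Zone 39 central meridian λ₀ = 6×39 − 183 = 51°; Δλ = +0.3412°.
Transverse Mercator on WGS84 with k₀ = 0.9996 gives E = 534100.584 m, N = 2893314.891 m.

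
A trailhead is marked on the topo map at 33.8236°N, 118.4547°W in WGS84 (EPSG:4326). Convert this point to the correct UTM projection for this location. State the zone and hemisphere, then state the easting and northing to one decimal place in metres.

Longitude -118.4547° lies in the 6° band [-120°, -114°), giving zone 11; latitude is north of the equator, so 11N.
Zone 11 central meridian λ₀ = 6×11 − 183 = -117°; Δλ = -1.4547°.
Transverse Mercator on WGS84 with k₀ = 0.9996 gives E = 365379.013 m, N = 3743548.774 m.

Zone 11N: E 365379.0 m, N 3743548.8 m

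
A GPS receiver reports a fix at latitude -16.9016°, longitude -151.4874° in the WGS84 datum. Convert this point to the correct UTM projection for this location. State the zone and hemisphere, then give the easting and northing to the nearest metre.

Zone 5S: E 661105 m, N 8130712 m

Longitude -151.4874° lies in the 6° band [-156°, -150°), giving zone 5; latitude is south of the equator, so 5S.
Zone 5 central meridian λ₀ = 6×5 − 183 = -153°; Δλ = +1.5126°.
Transverse Mercator on WGS84 with k₀ = 0.9996 gives E = 661105.480 m, N = 8130712.049 m.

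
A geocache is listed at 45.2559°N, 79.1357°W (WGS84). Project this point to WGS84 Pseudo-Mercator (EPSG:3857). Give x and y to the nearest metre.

x -8809346 m, y 5661898 m

Web Mercator is spherical with R = a = 6378137 m.
x = R·λ = 6378137 × -1.381178521 = -8809345.828 m.
y = R·ln tan(π/4 + φ/2) = 6378137 × 0.887704054 = 5661898.072 m.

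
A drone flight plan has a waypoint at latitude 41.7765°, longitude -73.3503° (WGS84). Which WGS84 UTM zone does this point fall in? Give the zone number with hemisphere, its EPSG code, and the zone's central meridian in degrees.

Zone 18N (EPSG:32618), central meridian -75°

UTM zone = ⌊(λ + 180)/6⌋ + 1; -73.3503° ∈ [-78°, -72°) → zone 18.
Hemisphere: N (φ ≥ 0).
Central meridian λ₀ = 6×18 − 183 = -75°.
EPSG code: 32618.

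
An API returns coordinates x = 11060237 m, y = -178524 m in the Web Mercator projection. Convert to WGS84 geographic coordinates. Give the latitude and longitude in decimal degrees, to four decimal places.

R = 6378137 m. λ = x/R = 99.35579943°.
φ = 2·arctan(exp(y/R)) − 90° = 2·arctan(0.97240) − 90° = -1.60349902°.

lat -1.6035°, lon 99.3558°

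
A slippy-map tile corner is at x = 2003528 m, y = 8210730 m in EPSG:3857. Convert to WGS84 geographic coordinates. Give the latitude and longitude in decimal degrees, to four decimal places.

lat 59.1401°, lon 17.9980°

R = 6378137 m. λ = x/R = 17.99799825°.
φ = 2·arctan(exp(y/R)) − 90° = 2·arctan(3.62308) − 90° = 59.14010146°.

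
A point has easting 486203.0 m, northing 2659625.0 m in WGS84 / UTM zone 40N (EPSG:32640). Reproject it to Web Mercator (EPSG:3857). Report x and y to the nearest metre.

x 6330105 m, y 2759344 m

Unproject from UTM 40N (λ₀ = 57°) → φ = 24.04870017°, λ = 56.86430002°.
Web Mercator (R = 6378137 m): x = 6330104.923 m, y = 2759343.561 m.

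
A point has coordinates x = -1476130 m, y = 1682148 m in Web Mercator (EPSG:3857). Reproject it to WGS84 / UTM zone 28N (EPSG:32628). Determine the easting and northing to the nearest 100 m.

Web Mercator inverse (R = 6378137 m) → φ = 14.93879942°, λ = -13.26030140°.
UTM 28N forward: E = 687108.781 m, N = 1652289.399 m.

E 687100 m, N 1652300 m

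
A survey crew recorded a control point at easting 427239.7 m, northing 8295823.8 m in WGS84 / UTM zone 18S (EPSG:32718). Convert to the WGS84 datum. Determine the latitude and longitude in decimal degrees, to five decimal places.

Zone 18S: λ₀ = -75°, k₀ = 0.9996, false easting 500000 m, false northing 10000000 m.
Meridian distance M = (N − FN)/k₀ = -1704858.1 m.
Inverse transverse Mercator on WGS84 gives φ = -15.41349996°, λ = -75.67809998°.

lat -15.41350°, lon -75.67810°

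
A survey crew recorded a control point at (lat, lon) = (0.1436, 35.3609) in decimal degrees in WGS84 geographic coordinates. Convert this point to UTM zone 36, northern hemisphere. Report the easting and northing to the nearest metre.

Zone 36 central meridian λ₀ = 6×36 − 183 = 33°; Δλ = +2.3609°.
Transverse Mercator on WGS84 with k₀ = 0.9996 gives E = 762783.114 m, N = 15885.690 m.

E 762783 m, N 15886 m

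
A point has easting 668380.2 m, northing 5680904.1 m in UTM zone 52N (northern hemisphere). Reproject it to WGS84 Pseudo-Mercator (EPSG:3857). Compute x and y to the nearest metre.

Unproject from UTM 52N (λ₀ = 129°) → φ = 51.25460002°, λ = 131.41300052°.
Web Mercator (R = 6378137 m): x = 14628828.302 m, y = 6666453.687 m.

x 14628828 m, y 6666454 m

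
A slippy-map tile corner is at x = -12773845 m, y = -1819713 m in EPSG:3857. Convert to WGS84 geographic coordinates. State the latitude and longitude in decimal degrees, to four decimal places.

lat -16.1294°, lon -114.7494°

R = 6378137 m. λ = x/R = -114.74940200°.
φ = 2·arctan(exp(y/R)) − 90° = 2·arctan(0.75179) − 90° = -16.12940105°.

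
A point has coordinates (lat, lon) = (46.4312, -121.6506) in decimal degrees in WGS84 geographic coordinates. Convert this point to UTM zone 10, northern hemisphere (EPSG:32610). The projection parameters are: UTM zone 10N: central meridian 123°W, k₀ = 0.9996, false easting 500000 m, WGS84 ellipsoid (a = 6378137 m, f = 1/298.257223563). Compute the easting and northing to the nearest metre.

E 603672 m, N 5142843 m

Zone 10 central meridian λ₀ = 6×10 − 183 = -123°; Δλ = +1.3494°.
Transverse Mercator on WGS84 with k₀ = 0.9996 gives E = 603672.071 m, N = 5142843.203 m.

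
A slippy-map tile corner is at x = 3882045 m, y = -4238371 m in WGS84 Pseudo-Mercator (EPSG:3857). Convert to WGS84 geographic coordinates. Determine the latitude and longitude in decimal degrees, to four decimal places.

R = 6378137 m. λ = x/R = 34.87300357°.
φ = 2·arctan(exp(y/R)) − 90° = 2·arctan(0.51452) − 90° = -35.54629855°.

lat -35.5463°, lon 34.8730°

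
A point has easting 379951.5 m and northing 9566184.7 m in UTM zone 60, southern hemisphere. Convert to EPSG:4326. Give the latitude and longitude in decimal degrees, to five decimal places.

lat -3.92410°, lon 175.91870°

Zone 60S: λ₀ = 177°, k₀ = 0.9996, false easting 500000 m, false northing 10000000 m.
Meridian distance M = (N − FN)/k₀ = -433988.9 m.
Inverse transverse Mercator on WGS84 gives φ = -3.92410012°, λ = 175.91870020°.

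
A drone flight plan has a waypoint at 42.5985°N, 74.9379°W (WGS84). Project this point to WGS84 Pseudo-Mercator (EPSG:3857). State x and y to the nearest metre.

Web Mercator is spherical with R = a = 6378137 m.
x = R·λ = 6378137 × -1.307913090 = -8342048.869 m.
y = R·ln tan(π/4 + φ/2) = 6378137 × 0.823290212 = 5251057.764 m.

x -8342049 m, y 5251058 m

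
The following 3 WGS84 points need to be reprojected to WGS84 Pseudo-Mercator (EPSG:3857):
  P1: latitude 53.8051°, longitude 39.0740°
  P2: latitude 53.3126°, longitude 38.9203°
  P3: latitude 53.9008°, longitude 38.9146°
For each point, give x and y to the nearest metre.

P1: x 4349698 m, y 7133331 m; P2: x 4332588 m, y 7041031 m; P3: x 4331953 m, y 7151391 m

Web Mercator: x = R·λ, y = R·ln tan(π/4+φ/2), R = 6378137 m.
P1 (53.8051°, 39.0740°) → (4349697.783, 7133330.637) m.
P2 (53.3126°, 38.9203°) → (4332587.978, 7041031.089) m.
P3 (53.9008°, 38.9146°) → (4331953.456, 7151391.342) m.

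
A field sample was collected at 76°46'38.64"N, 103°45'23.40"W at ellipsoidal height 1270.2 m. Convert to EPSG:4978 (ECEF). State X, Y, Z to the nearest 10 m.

WGS84: a = 6378137 m, e² = 0.006694380; N(φ) = a/√(1−e²sin²φ) = 6398465.650 m.
X = (N+h)·cosφ·cosλ = -348096.084 m; Y = (N+h)·cosφ·sinλ = -1421852.595 m; Z = (N(1−e²)+h)·sinφ = 6188372.703 m.

X -348100 m, Y -1421850 m, Z 6188370 m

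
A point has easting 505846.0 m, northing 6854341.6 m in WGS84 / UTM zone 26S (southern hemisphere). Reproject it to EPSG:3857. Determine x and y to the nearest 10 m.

x -2998980 m, y -3304230 m

Unproject from UTM 26S (λ₀ = -27°) → φ = -28.43739994°, λ = -26.94029982°.
Web Mercator (R = 6378137 m): x = -2998980.458 m, y = -3304232.679 m.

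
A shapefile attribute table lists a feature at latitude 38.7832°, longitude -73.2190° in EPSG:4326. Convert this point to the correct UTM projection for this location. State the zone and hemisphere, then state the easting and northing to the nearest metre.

Zone 18N: E 654695 m, N 4294225 m

Longitude -73.2190° lies in the 6° band [-78°, -72°), giving zone 18; latitude is north of the equator, so 18N.
Zone 18 central meridian λ₀ = 6×18 − 183 = -75°; Δλ = +1.7810°.
Transverse Mercator on WGS84 with k₀ = 0.9996 gives E = 654694.859 m, N = 4294224.762 m.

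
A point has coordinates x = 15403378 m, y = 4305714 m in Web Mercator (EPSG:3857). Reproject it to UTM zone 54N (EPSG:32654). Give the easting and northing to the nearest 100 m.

E 263100 m, N 3991300 m

Web Mercator inverse (R = 6378137 m) → φ = 36.03700211°, λ = 138.37089884°.
UTM 54N forward: E = 263130.301 m, N = 3991251.038 m.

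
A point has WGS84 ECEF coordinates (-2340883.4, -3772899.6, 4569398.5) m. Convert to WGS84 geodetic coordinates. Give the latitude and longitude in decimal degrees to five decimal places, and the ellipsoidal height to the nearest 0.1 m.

λ = atan2(Y, X) = -121.81739980°; p = √(X²+Y²) = 4440102.1 m.
Bowring's method on WGS84 (a = 6378137 m, b = 6356752.314 m) gives φ = 46.01440010°, h = 4224.015 m.

lat 46.01440°, lon -121.81740°, h 4224.0 m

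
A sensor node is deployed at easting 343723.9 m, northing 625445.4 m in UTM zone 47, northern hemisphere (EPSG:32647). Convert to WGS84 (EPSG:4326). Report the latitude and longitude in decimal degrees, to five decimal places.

lat 5.65670°, lon 97.58890°

Zone 47N: λ₀ = 99°, k₀ = 0.9996, false easting 500000 m.
Meridian distance M = (N − FN)/k₀ = 625695.7 m.
Inverse transverse Mercator on WGS84 gives φ = 5.65670013°, λ = 97.58890040°.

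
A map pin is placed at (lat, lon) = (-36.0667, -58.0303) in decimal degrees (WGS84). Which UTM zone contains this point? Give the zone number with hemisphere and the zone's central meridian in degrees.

UTM zone = ⌊(λ + 180)/6⌋ + 1; -58.0303° ∈ [-60°, -54°) → zone 21.
Hemisphere: S (φ < 0).
Central meridian λ₀ = 6×21 − 183 = -57°.

Zone 21S, central meridian -57°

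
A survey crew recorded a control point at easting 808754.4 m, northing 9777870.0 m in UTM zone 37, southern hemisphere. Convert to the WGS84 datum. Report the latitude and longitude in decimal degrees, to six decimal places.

lat -2.007300°, lon 41.775300°

Zone 37S: λ₀ = 39°, k₀ = 0.9996, false easting 500000 m, false northing 10000000 m.
Meridian distance M = (N − FN)/k₀ = -222218.9 m.
Inverse transverse Mercator on WGS84 gives φ = -2.00730045°, λ = 41.77529958°.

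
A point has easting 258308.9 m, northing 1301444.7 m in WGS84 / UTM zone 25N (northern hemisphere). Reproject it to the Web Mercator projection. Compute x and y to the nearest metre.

Unproject from UTM 25N (λ₀ = -33°) → φ = 11.76430022°, λ = -35.21779977°.
Web Mercator (R = 6378137 m): x = -3920427.537 m, y = 1318895.902 m.

x -3920428 m, y 1318896 m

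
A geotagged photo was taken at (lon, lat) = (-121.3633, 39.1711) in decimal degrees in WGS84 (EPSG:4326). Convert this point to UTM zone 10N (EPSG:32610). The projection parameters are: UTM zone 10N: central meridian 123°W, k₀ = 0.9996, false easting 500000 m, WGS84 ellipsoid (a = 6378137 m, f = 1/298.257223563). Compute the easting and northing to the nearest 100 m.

Zone 10 central meridian λ₀ = 6×10 − 183 = -123°; Δλ = +1.6367°.
Transverse Mercator on WGS84 with k₀ = 0.9996 gives E = 641386.686 m, N = 4337039.744 m.

E 641400 m, N 4337000 m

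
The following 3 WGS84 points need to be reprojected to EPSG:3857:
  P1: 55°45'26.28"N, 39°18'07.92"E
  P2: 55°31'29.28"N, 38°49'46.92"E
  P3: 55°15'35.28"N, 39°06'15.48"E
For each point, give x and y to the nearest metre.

P1: x 4375101 m, y 7510252 m; P2: x 4322502 m, y 7464393 m; P3: x 4353071 m, y 7412452 m

Web Mercator: x = R·λ, y = R·ln tan(π/4+φ/2), R = 6378137 m.
P1 (55.7573°, 39.3022°) → (4375100.891, 7510251.883) m.
P2 (55.5248°, 38.8297°) → (4322502.432, 7464392.582) m.
P3 (55.2598°, 39.1043°) → (4353070.764, 7412452.138) m.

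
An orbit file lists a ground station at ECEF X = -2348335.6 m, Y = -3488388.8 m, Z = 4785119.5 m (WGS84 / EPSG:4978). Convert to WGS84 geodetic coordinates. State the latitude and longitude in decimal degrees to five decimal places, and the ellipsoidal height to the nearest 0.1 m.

λ = atan2(Y, X) = -123.94790031°; p = √(X²+Y²) = 4205179.7 m.
Bowring's method on WGS84 (a = 6378137 m, b = 6356752.314 m) gives φ = 48.88149965°, h = 4269.916 m.

lat 48.88150°, lon -123.94790°, h 4269.9 m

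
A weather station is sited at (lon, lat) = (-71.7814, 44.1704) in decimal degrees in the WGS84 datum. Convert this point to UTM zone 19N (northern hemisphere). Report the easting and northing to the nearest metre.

Zone 19 central meridian λ₀ = 6×19 − 183 = -69°; Δλ = -2.7814°.
Transverse Mercator on WGS84 with k₀ = 0.9996 gives E = 277640.285 m, N = 4894561.311 m.

E 277640 m, N 4894561 m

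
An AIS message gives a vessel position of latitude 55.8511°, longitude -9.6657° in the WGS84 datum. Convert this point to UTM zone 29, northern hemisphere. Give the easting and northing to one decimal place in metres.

E 458322.6 m, N 6189708.0 m

Zone 29 central meridian λ₀ = 6×29 − 183 = -9°; Δλ = -0.6657°.
Transverse Mercator on WGS84 with k₀ = 0.9996 gives E = 458322.606 m, N = 6189707.998 m.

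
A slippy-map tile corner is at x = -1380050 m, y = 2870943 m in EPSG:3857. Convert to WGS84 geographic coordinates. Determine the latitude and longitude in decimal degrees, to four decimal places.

lat 24.9609°, lon -12.3972°

R = 6378137 m. λ = x/R = -12.39720008°.
φ = 2·arctan(exp(y/R)) − 90° = 2·arctan(1.56850) − 90° = 24.96090135°.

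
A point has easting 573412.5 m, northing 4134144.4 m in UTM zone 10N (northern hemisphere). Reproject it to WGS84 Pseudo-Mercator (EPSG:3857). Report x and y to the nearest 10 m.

x -13600020 m, y 4488160 m

Unproject from UTM 10N (λ₀ = -123°) → φ = 37.35110019°, λ = -122.17109946°.
Web Mercator (R = 6378137 m): x = -13600024.581 m, y = 4488159.275 m.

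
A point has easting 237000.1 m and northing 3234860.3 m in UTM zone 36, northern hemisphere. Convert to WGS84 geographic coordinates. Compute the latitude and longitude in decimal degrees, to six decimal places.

lat 29.215200°, lon 30.294700°

Zone 36N: λ₀ = 33°, k₀ = 0.9996, false easting 500000 m.
Meridian distance M = (N − FN)/k₀ = 3236154.8 m.
Inverse transverse Mercator on WGS84 gives φ = 29.21520012°, λ = 30.29470038°.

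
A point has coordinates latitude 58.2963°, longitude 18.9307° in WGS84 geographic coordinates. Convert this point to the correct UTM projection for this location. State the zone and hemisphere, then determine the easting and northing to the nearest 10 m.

Zone 34N: E 378710 m, N 6463560 m

Longitude 18.9307° lies in the 6° band [18°, 24°), giving zone 34; latitude is north of the equator, so 34N.
Zone 34 central meridian λ₀ = 6×34 − 183 = 21°; Δλ = -2.0693°.
Transverse Mercator on WGS84 with k₀ = 0.9996 gives E = 378709.124 m, N = 6463562.681 m.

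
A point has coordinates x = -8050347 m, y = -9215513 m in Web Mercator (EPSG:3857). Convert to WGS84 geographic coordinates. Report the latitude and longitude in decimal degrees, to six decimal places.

lat -63.466300°, lon -72.317498°

R = 6378137 m. λ = x/R = -72.31749753°.
φ = 2·arctan(exp(y/R)) − 90° = 2·arctan(0.23578) − 90° = -63.46630007°.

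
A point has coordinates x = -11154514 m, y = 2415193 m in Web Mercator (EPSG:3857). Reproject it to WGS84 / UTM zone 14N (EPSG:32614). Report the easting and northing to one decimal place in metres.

Web Mercator inverse (R = 6378137 m) → φ = 21.19539783°, λ = -100.20270413°.
UTM 14N forward: E = 375160.970 m, N = 2344246.871 m.

E 375161.0 m, N 2344246.9 m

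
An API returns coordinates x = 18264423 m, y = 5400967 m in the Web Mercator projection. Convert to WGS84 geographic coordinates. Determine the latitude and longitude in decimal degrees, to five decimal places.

R = 6378137 m. λ = x/R = 164.07210337°.
φ = 2·arctan(exp(y/R)) − 90° = 2·arctan(2.33216) − 90° = 43.58190271°.

lat 43.58190°, lon 164.07210°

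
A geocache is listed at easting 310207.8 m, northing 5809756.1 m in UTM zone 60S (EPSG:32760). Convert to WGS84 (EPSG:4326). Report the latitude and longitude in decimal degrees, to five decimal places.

lat -37.83990°, lon 174.84310°

Zone 60S: λ₀ = 177°, k₀ = 0.9996, false easting 500000 m, false northing 10000000 m.
Meridian distance M = (N − FN)/k₀ = -4191920.7 m.
Inverse transverse Mercator on WGS84 gives φ = -37.83989988°, λ = 174.84310009°.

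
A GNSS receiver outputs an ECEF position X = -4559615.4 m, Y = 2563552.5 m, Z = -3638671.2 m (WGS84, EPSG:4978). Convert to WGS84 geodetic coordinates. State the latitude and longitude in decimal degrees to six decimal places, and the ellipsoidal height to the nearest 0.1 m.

lat -35.003700°, lon 150.654000°, h 816.0 m

λ = atan2(Y, X) = 150.65400003°; p = √(X²+Y²) = 5230859.8 m.
Bowring's method on WGS84 (a = 6378137 m, b = 6356752.314 m) gives φ = -35.00369982°, h = 815.977 m.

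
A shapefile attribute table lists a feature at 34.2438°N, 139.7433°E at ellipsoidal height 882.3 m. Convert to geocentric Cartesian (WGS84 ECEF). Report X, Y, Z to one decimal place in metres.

X -4028566.1 m, Y 3411241.7 m, Z 3569330.8 m

WGS84: a = 6378137 m, e² = 0.006694380; N(φ) = a/√(1−e²sin²φ) = 6384907.848 m.
X = (N+h)·cosφ·cosλ = -4028566.082 m; Y = (N+h)·cosφ·sinλ = 3411241.714 m; Z = (N(1−e²)+h)·sinφ = 3569330.813 m.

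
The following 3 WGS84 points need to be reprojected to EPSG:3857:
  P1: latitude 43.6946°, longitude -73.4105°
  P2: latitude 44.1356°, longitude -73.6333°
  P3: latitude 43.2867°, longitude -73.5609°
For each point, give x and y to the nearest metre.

Web Mercator: x = R·λ, y = R·ln tan(π/4+φ/2), R = 6378137 m.
P1 (43.6946°, -73.4105°) → (-8172019.479, 5418301.827) m.
P2 (44.1356°, -73.6333°) → (-8196821.461, 5486450.631) m.
P3 (43.2867°, -73.5609°) → (-8188761.930, 5355712.824) m.

P1: x -8172019 m, y 5418302 m; P2: x -8196821 m, y 5486451 m; P3: x -8188762 m, y 5355713 m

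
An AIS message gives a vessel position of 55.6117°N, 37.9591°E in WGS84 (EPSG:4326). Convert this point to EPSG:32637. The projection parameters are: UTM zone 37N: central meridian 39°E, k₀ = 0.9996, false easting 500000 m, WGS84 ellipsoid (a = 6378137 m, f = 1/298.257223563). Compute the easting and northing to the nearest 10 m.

E 434430 m, N 6163360 m

Zone 37 central meridian λ₀ = 6×37 − 183 = 39°; Δλ = -1.0409°.
Transverse Mercator on WGS84 with k₀ = 0.9996 gives E = 434433.261 m, N = 6163355.733 m.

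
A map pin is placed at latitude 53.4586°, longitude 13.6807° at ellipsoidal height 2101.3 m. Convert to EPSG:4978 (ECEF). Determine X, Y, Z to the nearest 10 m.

WGS84: a = 6378137 m, e² = 0.006694380; N(φ) = a/√(1−e²sin²φ) = 6391962.384 m.
X = (N+h)·cosφ·cosλ = 3699037.366 m; Y = (N+h)·cosφ·sinλ = 900408.158 m; Z = (N(1−e²)+h)·sinφ = 5102783.640 m.

X 3699040 m, Y 900410 m, Z 5102780 m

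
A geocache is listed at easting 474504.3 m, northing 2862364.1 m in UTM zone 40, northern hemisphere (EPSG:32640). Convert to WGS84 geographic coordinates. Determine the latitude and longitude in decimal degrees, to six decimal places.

lat 25.879500°, lon 56.745500°

Zone 40N: λ₀ = 57°, k₀ = 0.9996, false easting 500000 m.
Meridian distance M = (N − FN)/k₀ = 2863509.5 m.
Inverse transverse Mercator on WGS84 gives φ = 25.87950043°, λ = 56.74550047°.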